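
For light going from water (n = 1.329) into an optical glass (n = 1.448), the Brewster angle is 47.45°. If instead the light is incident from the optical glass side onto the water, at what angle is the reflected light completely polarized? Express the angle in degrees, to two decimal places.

θ_B' ≈ 42.55°

Reversing the direction swaps n₁ and n₂, so tan θ_B' = 1/tan θ_B and θ_B' = 90° − θ_B.
Hence θ_B' = 90° − 47.45° = 42.55°.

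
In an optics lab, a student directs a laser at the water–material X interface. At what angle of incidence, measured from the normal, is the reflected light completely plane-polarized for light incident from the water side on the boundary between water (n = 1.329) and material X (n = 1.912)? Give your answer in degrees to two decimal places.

θ_B ≈ 55.20°

Brewster's condition: tan θ_B = n₂/n₁ = 1.912/1.329 = 1.4387. Taking the arctangent, θ_B = 55.20°.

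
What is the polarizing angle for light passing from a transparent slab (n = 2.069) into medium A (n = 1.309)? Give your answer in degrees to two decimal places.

Brewster's condition: tan θ_B = n₂/n₁ = 1.309/2.069 = 0.6327.
So θ_B = arctan 0.6327 = 32.32°.

θ_B ≈ 32.32°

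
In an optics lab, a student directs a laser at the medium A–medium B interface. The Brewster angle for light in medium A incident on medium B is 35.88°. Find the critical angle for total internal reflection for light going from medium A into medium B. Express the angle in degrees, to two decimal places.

n₂/n₁ = tan 35.88° = 0.7233; the critical angle satisfies sin θ_c = n₂/n₁.
θ_c = arcsin(0.7233) = 46.33°.

θ_c ≈ 46.33°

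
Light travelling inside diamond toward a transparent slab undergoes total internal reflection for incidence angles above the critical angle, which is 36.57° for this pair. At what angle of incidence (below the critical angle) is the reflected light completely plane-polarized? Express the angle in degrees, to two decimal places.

θ_B ≈ 30.79°

At the critical angle sin θ_c = n₂/n₁, giving n₂/n₁ = sin 36.57° = 0.5958.
Then tan θ_B = n₂/n₁ = 0.5958, so θ_B = arctan 0.5958 = 30.79°.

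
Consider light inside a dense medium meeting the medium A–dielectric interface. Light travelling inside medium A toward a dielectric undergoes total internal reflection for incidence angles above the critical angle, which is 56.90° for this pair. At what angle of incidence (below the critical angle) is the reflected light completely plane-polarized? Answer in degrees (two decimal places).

At the critical angle sin θ_c = n₂/n₁, giving n₂/n₁ = sin 56.90° = 0.8377.
Then tan θ_B = n₂/n₁ = 0.8377, so θ_B = arctan 0.8377 = 39.95°.

θ_B ≈ 39.95°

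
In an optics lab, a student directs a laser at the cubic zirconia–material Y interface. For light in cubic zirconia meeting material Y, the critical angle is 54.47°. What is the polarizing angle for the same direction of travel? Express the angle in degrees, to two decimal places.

θ_B ≈ 39.14°

sin θ_c = n₂/n₁, so n₂/n₁ = sin 54.47° = 0.8138.
Brewster: tan θ_B = n₂/n₁ = 0.8138.
θ_B = arctan(0.8138) = 39.14°.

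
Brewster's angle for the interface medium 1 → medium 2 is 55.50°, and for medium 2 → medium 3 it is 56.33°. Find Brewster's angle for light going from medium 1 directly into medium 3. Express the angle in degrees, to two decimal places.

tan θ_B(1→2) = n₂/n₁ = tan 55.50° = 1.4550.
tan θ_B(2→3) = n₃/n₂ = tan 56.33° = 1.5011.
n₃/n₁ = 2.1842. Then tan θ_B(1→3) = n₃/n₁, so θ_B(1→3) = arctan(2.1842) = 65.40°.

θ_B ≈ 65.40°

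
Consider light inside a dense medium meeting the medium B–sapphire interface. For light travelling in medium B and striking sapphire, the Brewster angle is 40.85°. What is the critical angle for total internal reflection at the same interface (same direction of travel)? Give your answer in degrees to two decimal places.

From Brewster, n₂/n₁ = tan θ_B = tan 40.85° = 0.8647.
Then sin θ_c = n₂/n₁ = 0.8647, so θ_c = arcsin 0.8647 = 59.85°.

θ_c ≈ 59.85°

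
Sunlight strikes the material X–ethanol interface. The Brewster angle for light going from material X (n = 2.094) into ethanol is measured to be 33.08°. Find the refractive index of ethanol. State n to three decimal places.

n ≈ 1.364

Brewster's law: tan θ_B = n₂/n₁ (light incident in material X, refracted into ethanol).
n₂ = n₁ tan θ_B = 2.094 × tan 33.08° = 1.364.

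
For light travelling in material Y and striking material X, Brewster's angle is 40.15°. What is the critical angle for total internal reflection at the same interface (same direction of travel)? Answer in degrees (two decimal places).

tan θ_B = n₂/n₁ = tan 40.15° = 0.8436.
Total internal reflection: sin θ_c = n₂/n₁ = 0.8436.
θ_c = arcsin(0.8436) = 57.52°.

θ_c ≈ 57.52°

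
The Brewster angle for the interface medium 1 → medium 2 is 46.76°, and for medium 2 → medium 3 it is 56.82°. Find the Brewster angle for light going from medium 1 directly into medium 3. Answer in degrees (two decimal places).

θ_B ≈ 58.41°

n₂/n₁ = tan 46.76° = 1.0634 and n₃/n₂ = tan 56.82° = 1.5293.
So n₃/n₁ = (n₂/n₁)(n₃/n₂) = 1.0634 × 1.5293 = 1.6263.
θ_B(1→3) = arctan(1.6263) = 58.41°.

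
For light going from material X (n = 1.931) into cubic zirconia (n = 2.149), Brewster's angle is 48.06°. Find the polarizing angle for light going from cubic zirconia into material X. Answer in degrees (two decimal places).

Reversing the direction swaps n₁ and n₂, so tan θ_B' = 1/tan θ_B and θ_B' = 90° − θ_B.
Hence θ_B' = 90° − 48.06° = 41.94°.

θ_B' ≈ 41.94°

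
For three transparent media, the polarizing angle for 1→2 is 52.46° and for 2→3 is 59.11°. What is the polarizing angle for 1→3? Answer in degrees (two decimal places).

tan θ_B(1→2) = n₂/n₁ = tan 52.46° = 1.3013.
tan θ_B(2→3) = n₃/n₂ = tan 59.11° = 1.6715.
So n₃/n₁ = (n₂/n₁)(n₃/n₂) = 1.3013 × 1.6715 = 2.1752.
θ_B(1→3) = arctan(2.1752) = 65.31°.

θ_B ≈ 65.31°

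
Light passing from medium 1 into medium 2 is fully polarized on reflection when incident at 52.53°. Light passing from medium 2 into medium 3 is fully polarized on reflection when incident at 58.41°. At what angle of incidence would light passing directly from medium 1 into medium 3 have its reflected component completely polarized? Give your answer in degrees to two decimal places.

θ_B ≈ 64.76°

Each Brewster angle gives a ratio: n₂/n₁ = tan 52.53° = 1.3046, n₃/n₂ = tan 58.41° = 1.6261.
n₃/n₁ = 2.1215. Then tan θ_B(1→3) = n₃/n₁, so θ_B(1→3) = arctan(2.1215) = 64.76°.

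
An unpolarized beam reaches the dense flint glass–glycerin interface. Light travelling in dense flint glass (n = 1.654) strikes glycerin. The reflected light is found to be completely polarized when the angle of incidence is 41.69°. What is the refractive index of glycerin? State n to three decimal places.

n ≈ 1.473

Full polarization of the reflected beam means tan θ_B = n₂/n₁, where n₁ is the incident medium (dense flint glass).
n₂ = n₁ tan θ_B = 1.654 × tan 41.69° = 1.473.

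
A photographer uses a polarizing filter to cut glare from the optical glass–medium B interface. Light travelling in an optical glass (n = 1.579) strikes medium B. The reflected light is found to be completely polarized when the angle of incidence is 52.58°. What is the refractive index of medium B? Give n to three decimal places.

n ≈ 2.064

Full polarization of the reflected beam means tan θ_B = n₂/n₁, where n₁ is the incident medium (an optical glass).
n₂ = n₁ tan θ_B = 1.579 × tan 52.58° = 2.064.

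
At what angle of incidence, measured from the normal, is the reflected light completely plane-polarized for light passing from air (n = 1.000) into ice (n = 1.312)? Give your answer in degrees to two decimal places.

θ_B ≈ 52.69°

tan θ_B = n₂/n₁ = 1.312/1.000 = 1.3120.
So θ_B = arctan 1.3120 = 52.69°.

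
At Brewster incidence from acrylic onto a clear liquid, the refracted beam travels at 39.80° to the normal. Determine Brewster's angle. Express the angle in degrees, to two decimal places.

θ_B ≈ 50.20°

Brewster's condition makes the reflected and refracted beams perpendicular: θ_B + θ_t = 90°.
So θ_B = 90° − θ_t = 90° − 39.80° = 50.20°.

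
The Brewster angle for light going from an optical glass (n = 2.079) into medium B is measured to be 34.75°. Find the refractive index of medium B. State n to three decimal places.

n ≈ 1.442

Brewster's law: tan θ_B = n₂/n₁ (light incident in an optical glass, refracted into medium B).
n₂ = n₁ tan θ_B = 2.079 × tan 34.75° = 1.442.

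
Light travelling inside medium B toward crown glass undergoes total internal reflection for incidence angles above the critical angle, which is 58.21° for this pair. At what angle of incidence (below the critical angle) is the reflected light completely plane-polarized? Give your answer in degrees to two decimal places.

θ_B ≈ 40.36°

sin θ_c = n₂/n₁, so n₂/n₁ = sin 58.21° = 0.8500.
Brewster: tan θ_B = n₂/n₁ = 0.8500.
θ_B = arctan(0.8500) = 40.36°.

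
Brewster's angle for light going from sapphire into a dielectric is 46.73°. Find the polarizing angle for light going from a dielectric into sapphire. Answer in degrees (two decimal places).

Reversing the direction swaps n₁ and n₂, so tan θ_B' = 1/tan θ_B and θ_B' = 90° − θ_B.
Hence θ_B' = 90° − 46.73° = 43.27°.

θ_B' ≈ 43.27°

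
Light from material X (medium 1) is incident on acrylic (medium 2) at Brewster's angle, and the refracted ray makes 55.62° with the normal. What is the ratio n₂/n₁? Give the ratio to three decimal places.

n₂/n₁ ≈ 0.684

At Brewster incidence θ_B = 90° − θ_t = 90° − 55.62° = 34.38°.
Then n₂/n₁ = tan θ_B = tan 34.38° = 0.684.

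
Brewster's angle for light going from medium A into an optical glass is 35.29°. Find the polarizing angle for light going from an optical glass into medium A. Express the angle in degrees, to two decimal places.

θ_B' ≈ 54.71°

The two Brewster angles are complementary: θ_B' = 90° − θ_B = 90° − 35.29° = 54.71°.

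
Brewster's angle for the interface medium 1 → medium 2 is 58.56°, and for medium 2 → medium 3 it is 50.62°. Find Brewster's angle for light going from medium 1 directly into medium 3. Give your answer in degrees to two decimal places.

tan θ_B(1→2) = n₂/n₁ = tan 58.56° = 1.6357.
tan θ_B(2→3) = n₃/n₂ = tan 50.62° = 1.2183.
So n₃/n₁ = (n₂/n₁)(n₃/n₂) = 1.6357 × 1.2183 = 1.9927.
θ_B(1→3) = arctan(1.9927) = 63.35°.

θ_B ≈ 63.35°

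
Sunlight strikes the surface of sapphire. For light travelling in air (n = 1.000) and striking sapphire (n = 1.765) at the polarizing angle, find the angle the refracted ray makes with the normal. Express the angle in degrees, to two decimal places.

θ_B = arctan(n₂/n₁) = arctan(1.765/1.000) = 60.47°.
At Brewster's angle the reflected and refracted rays are perpendicular, so θ_t = 90° − θ_B = 90° − 60.47° = 29.53°.

θ_t ≈ 29.53°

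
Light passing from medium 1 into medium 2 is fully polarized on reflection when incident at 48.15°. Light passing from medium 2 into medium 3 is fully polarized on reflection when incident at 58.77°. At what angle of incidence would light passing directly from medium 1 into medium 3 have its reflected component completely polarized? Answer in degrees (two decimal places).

n₂/n₁ = tan 48.15° = 1.1165 and n₃/n₂ = tan 58.77° = 1.6492.
n₃/n₁ = 1.8413. Then tan θ_B(1→3) = n₃/n₁, so θ_B(1→3) = arctan(1.8413) = 61.49°.

θ_B ≈ 61.49°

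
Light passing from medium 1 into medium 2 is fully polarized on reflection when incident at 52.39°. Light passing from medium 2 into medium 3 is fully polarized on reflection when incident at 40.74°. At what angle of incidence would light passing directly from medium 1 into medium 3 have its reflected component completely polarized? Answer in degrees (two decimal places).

θ_B ≈ 48.19°

Each Brewster angle gives a ratio: n₂/n₁ = tan 52.39° = 1.2981, n₃/n₂ = tan 40.74° = 0.8614.
So n₃/n₁ = (n₂/n₁)(n₃/n₂) = 1.2981 × 0.8614 = 1.1181.
θ_B(1→3) = arctan(1.1181) = 48.19°.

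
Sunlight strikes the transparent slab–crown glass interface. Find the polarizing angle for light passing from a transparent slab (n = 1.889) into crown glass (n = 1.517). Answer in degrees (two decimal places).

θ_B ≈ 38.77°

The reflected p-component vanishes when tan θ_B = n₂/n₁.
Here n₂/n₁ = 1.517/1.889 = 0.8031, and Brewster's law gives tan θ_B = n₂/n₁.
So θ_B = arctan 0.8031 = 38.77°.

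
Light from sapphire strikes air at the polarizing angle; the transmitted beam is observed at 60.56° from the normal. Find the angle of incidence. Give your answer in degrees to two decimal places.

Since the reflected and refracted rays are at right angles at the polarizing angle, θ_B + θ_t = 90°.
θ_B = 90° − 60.56° = 29.44°.

θ_B ≈ 29.44°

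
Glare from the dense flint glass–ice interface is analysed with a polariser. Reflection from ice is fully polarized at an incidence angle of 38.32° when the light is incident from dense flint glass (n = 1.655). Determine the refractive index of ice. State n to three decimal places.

n ≈ 1.308

At the Brewster angle, tan θ_B = n₂/n₁ with n₁ on the incident side (dense flint glass) and n₂ on the transmitted side (ice).
n₂ = n₁ tan θ_B = 1.655 × tan 38.32° = 1.308.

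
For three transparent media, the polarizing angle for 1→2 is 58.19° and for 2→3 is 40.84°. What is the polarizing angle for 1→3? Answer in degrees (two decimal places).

θ_B ≈ 54.34°

n₂/n₁ = tan 58.19° = 1.6122 and n₃/n₂ = tan 40.84° = 0.8644.
n₃/n₁ = 1.3936. Then tan θ_B(1→3) = n₃/n₁, so θ_B(1→3) = arctan(1.3936) = 54.34°.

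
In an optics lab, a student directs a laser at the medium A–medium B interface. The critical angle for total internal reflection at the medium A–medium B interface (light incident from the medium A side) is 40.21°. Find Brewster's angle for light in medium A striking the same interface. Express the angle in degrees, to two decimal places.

θ_B ≈ 32.85°

n₂/n₁ = sin θ_c = sin 40.21° = 0.6456.
tan θ_B equals the same ratio, so θ_B = arctan(0.6456) = 32.85°.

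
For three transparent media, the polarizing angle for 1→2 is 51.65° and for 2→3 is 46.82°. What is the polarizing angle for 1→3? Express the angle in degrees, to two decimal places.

n₂/n₁ = tan 51.65° = 1.2640 and n₃/n₂ = tan 46.82° = 1.0656.
Multiplying, n₃/n₁ = 1.2640 × 1.0656 = 1.3469, and θ_B(1→3) = arctan 1.3469 = 53.41°.

θ_B ≈ 53.41°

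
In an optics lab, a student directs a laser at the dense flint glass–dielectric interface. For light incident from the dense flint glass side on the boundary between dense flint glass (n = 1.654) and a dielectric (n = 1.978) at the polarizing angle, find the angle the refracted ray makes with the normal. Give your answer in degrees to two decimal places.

θ_B = arctan(n₂/n₁) = arctan(1.978/1.654) = 50.10°.
The refracted ray is perpendicular to the reflected ray, so θ_t = 90° − θ_B = 39.90°.

θ_t ≈ 39.90°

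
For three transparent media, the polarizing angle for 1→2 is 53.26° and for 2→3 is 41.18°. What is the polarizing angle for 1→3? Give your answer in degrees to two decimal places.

Each Brewster angle gives a ratio: n₂/n₁ = tan 53.26° = 1.3397, n₃/n₂ = tan 41.18° = 0.8748.
So n₃/n₁ = (n₂/n₁)(n₃/n₂) = 1.3397 × 0.8748 = 1.1719.
θ_B(1→3) = arctan(1.1719) = 49.53°.

θ_B ≈ 49.53°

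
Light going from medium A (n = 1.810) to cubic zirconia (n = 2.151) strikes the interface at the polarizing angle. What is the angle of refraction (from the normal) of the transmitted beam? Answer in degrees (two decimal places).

First find Brewster's angle: tan θ_B = 2.151/1.810 = 1.1884, giving θ_B = 49.92°.
The refracted ray is perpendicular to the reflected ray, so θ_t = 90° − θ_B = 40.08°.

θ_t ≈ 40.08°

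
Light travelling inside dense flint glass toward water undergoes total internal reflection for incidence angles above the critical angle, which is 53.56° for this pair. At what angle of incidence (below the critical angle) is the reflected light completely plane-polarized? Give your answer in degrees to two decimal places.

θ_B ≈ 38.82°

sin θ_c = n₂/n₁, so n₂/n₁ = sin 53.56° = 0.8045.
Brewster: tan θ_B = n₂/n₁ = 0.8045.
θ_B = arctan(0.8045) = 38.82°.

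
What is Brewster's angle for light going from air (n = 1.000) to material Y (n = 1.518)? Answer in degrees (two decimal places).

The reflected p-component vanishes when tan θ_B = n₂/n₁.
Here n₂/n₁ = 1.518/1.000 = 1.5180, and Brewster's law gives tan θ_B = n₂/n₁.
θ_B = arctan(1.5180) = 56.62°.

θ_B ≈ 56.62°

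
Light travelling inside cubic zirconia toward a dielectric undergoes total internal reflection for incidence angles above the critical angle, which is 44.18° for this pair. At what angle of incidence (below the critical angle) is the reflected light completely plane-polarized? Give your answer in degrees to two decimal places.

θ_B ≈ 34.87°

sin θ_c = n₂/n₁, so n₂/n₁ = sin 44.18° = 0.6969.
Brewster: tan θ_B = n₂/n₁ = 0.6969.
θ_B = arctan(0.6969) = 34.87°.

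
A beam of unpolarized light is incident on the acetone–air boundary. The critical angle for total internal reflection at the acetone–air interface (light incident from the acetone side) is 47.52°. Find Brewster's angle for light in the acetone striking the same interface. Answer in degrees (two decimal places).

θ_B ≈ 36.41°

n₂/n₁ = sin θ_c = sin 47.52° = 0.7375.
tan θ_B equals the same ratio, so θ_B = arctan(0.7375) = 36.41°.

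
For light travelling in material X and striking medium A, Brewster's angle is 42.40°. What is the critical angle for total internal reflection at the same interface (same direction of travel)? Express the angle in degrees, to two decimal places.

θ_c ≈ 65.94°

From Brewster, n₂/n₁ = tan θ_B = tan 42.40° = 0.9131.
Then sin θ_c = n₂/n₁ = 0.9131, so θ_c = arcsin 0.9131 = 65.94°.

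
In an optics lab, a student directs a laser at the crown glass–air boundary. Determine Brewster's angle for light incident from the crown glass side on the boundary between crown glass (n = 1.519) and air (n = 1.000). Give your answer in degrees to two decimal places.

θ_B ≈ 33.36°

tan θ_B = n₂/n₁ = 1.000/1.519 = 0.6583. Taking the arctangent, θ_B = 33.36°.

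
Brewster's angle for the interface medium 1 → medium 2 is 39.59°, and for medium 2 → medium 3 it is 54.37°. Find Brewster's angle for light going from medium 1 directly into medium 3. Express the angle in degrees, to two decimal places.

θ_B ≈ 49.09°

n₂/n₁ = tan 39.59° = 0.8270 and n₃/n₂ = tan 54.37° = 1.3952.
So n₃/n₁ = (n₂/n₁)(n₃/n₂) = 0.8270 × 1.3952 = 1.1538.
θ_B(1→3) = arctan(1.1538) = 49.09°.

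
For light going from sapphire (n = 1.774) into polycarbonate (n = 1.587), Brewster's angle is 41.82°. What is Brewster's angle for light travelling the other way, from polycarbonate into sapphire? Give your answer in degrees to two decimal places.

tan θ_B' = n₁/n₂ = 1/tan θ_B, so θ_B' = 90° − θ_B.
θ_B' = 90° − 41.82° = 48.18°.

θ_B' ≈ 48.18°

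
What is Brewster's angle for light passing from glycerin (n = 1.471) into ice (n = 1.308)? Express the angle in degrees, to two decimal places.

θ_B ≈ 41.64°

tan θ_B = n₂/n₁ = 1.308/1.471 = 0.8892.
So θ_B = arctan 0.8892 = 41.64°.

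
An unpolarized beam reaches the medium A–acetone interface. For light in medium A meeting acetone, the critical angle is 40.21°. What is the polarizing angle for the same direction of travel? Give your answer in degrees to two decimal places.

At the critical angle sin θ_c = n₂/n₁, giving n₂/n₁ = sin 40.21° = 0.6456.
Then tan θ_B = n₂/n₁ = 0.6456, so θ_B = arctan 0.6456 = 32.85°.

θ_B ≈ 32.85°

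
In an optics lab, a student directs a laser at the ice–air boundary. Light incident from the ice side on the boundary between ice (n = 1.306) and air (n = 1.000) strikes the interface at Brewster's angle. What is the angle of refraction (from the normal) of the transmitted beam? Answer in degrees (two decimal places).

θ_t ≈ 52.56°

tan θ_B = n₂/n₁ = 1.000/1.306 = 0.7657, so θ_B = 37.44°.
The refracted ray is perpendicular to the reflected ray, so θ_t = 90° − θ_B = 52.56°.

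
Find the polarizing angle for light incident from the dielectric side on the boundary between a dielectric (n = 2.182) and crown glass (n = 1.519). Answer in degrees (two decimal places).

Here n₂/n₁ = 1.519/2.182 = 0.6962, and Brewster's law gives tan θ_B = n₂/n₁.
So θ_B = arctan 0.6962 = 34.84°.

θ_B ≈ 34.84°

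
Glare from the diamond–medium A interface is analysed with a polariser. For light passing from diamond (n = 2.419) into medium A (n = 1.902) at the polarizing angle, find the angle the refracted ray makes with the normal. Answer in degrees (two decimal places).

θ_t ≈ 51.82°

First find Brewster's angle: tan θ_B = 1.902/2.419 = 0.7863, giving θ_B = 38.18°.
The refracted ray is perpendicular to the reflected ray, so θ_t = 90° − θ_B = 51.82°.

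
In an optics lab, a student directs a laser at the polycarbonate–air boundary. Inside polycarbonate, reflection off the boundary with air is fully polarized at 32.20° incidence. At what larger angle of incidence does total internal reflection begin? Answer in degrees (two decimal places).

tan θ_B = n₂/n₁ = tan 32.20° = 0.6297.
Total internal reflection: sin θ_c = n₂/n₁ = 0.6297.
θ_c = arcsin(0.6297) = 39.03°.

θ_c ≈ 39.03°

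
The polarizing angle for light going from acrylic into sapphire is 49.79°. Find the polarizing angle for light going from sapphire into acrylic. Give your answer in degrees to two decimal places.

θ_B' ≈ 40.21°

tan θ_B' = n₁/n₂ = 1/tan θ_B, so θ_B' = 90° − θ_B.
θ_B' = 90° − 49.79° = 40.21°.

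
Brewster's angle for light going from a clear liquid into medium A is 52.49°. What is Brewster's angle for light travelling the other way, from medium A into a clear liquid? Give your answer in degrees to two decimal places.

θ_B' ≈ 37.51°

tan θ_B' = n₁/n₂ = 1/tan θ_B, so θ_B' = 90° − θ_B.
θ_B' = 90° − 52.49° = 37.51°.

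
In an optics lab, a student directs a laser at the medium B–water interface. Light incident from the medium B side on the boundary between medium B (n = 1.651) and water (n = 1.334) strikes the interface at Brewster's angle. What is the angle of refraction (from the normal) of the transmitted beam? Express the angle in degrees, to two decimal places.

First find Brewster's angle: tan θ_B = 1.334/1.651 = 0.8080, giving θ_B = 38.94°.
The refracted ray is perpendicular to the reflected ray, so θ_t = 90° − θ_B = 51.06°.

θ_t ≈ 51.06°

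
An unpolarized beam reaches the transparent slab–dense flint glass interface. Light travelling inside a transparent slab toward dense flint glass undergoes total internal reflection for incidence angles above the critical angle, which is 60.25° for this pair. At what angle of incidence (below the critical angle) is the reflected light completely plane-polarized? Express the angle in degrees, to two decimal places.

n₂/n₁ = sin θ_c = sin 60.25° = 0.8682.
tan θ_B equals the same ratio, so θ_B = arctan(0.8682) = 40.96°.

θ_B ≈ 40.96°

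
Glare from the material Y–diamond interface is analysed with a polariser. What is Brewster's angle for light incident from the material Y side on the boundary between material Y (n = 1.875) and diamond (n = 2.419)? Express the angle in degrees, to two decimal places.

θ_B ≈ 52.22°

At Brewster's angle the reflected and refracted rays are perpendicular, which with Snell's law gives tan θ_B = n₂/n₁.
Brewster's condition: tan θ_B = n₂/n₁ = 2.419/1.875 = 1.2901. Taking the arctangent, θ_B = 52.22°.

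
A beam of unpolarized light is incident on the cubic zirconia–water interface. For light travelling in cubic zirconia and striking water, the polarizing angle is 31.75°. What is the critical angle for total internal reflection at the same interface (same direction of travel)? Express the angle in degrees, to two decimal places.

n₂/n₁ = tan 31.75° = 0.6188; the critical angle satisfies sin θ_c = n₂/n₁.
θ_c = arcsin(0.6188) = 38.23°.

θ_c ≈ 38.23°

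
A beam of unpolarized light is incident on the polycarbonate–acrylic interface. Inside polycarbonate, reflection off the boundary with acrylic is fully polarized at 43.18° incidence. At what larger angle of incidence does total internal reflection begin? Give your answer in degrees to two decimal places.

tan θ_B = n₂/n₁ = tan 43.18° = 0.9384.
Total internal reflection: sin θ_c = n₂/n₁ = 0.9384.
θ_c = arcsin(0.9384) = 69.79°.

θ_c ≈ 69.79°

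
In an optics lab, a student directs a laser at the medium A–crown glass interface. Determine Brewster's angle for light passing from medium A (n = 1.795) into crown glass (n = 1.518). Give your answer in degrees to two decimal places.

θ_B ≈ 40.22°

Brewster's condition: tan θ_B = n₂/n₁ = 1.518/1.795 = 0.8457. Taking the arctangent, θ_B = 40.22°.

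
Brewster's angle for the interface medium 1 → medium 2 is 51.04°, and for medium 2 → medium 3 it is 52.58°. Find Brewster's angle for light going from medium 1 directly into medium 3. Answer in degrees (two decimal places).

Each Brewster angle gives a ratio: n₂/n₁ = tan 51.04° = 1.2367, n₃/n₂ = tan 52.58° = 1.3070.
n₃/n₁ = 1.6163. Then tan θ_B(1→3) = n₃/n₁, so θ_B(1→3) = arctan(1.6163) = 58.26°.

θ_B ≈ 58.26°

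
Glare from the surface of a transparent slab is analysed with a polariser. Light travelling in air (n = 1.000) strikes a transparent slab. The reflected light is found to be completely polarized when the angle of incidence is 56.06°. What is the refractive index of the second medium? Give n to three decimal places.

n ≈ 1.486

At Brewster's angle, tan θ_B = n₂/n₁ with n₁ on the incident side (air) and n₂ on the transmitted side (a transparent slab).
n₂ = n₁ tan θ_B = 1.000 × tan 56.06° = 1.486.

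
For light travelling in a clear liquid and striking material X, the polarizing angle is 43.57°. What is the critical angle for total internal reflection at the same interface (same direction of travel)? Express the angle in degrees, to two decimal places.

From Brewster, n₂/n₁ = tan θ_B = tan 43.57° = 0.9513.
Then sin θ_c = n₂/n₁ = 0.9513, so θ_c = arcsin 0.9513 = 72.04°.

θ_c ≈ 72.04°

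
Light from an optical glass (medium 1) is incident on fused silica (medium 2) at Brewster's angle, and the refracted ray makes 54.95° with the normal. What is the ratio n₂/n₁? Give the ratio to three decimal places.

n₂/n₁ ≈ 0.702

At Brewster incidence θ_B = 90° − θ_t = 90° − 54.95° = 35.05°.
Then n₂/n₁ = tan θ_B = tan 35.05° = 0.702.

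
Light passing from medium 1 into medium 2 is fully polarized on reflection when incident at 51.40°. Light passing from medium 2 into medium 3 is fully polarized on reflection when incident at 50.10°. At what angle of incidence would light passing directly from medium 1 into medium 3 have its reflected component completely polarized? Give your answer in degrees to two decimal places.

θ_B ≈ 56.28°

tan θ_B(1→2) = n₂/n₁ = tan 51.40° = 1.2527.
tan θ_B(2→3) = n₃/n₂ = tan 50.10° = 1.1960.
Multiplying, n₃/n₁ = 1.2527 × 1.1960 = 1.4982, and θ_B(1→3) = arctan 1.4982 = 56.28°.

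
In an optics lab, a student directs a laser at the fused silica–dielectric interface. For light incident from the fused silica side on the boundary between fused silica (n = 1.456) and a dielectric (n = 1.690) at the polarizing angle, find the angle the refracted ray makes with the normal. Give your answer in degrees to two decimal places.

θ_t ≈ 40.75°

tan θ_B = n₂/n₁ = 1.690/1.456 = 1.1607, so θ_B = 49.25°.
At Brewster's angle the reflected and refracted rays are perpendicular, so θ_t = 90° − θ_B = 90° − 49.25° = 40.75°.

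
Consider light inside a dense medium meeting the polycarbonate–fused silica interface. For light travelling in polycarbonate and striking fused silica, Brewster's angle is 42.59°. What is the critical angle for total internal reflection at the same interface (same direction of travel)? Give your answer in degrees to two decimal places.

n₂/n₁ = tan 42.59° = 0.9192; the critical angle satisfies sin θ_c = n₂/n₁.
θ_c = arcsin(0.9192) = 66.81°.

θ_c ≈ 66.81°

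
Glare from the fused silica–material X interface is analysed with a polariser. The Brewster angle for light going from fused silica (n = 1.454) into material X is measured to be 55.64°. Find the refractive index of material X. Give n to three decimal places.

Brewster's law: tan θ_B = n₂/n₁ (light incident in fused silica, refracted into material X).
n₂ = n₁ tan θ_B = 1.454 × tan 55.64° = 2.127.

n ≈ 2.127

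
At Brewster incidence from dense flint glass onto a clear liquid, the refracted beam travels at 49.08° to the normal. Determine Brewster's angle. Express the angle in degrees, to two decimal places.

θ_B ≈ 40.92°

Brewster's condition makes the reflected and refracted beams perpendicular: θ_B + θ_t = 90°.
θ_B = 90° − 49.08° = 40.92°.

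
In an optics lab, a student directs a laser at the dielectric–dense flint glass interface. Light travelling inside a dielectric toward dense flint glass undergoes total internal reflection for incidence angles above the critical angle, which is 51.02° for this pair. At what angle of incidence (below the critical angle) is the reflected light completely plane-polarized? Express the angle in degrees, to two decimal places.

At the critical angle sin θ_c = n₂/n₁, giving n₂/n₁ = sin 51.02° = 0.7774.
Then tan θ_B = n₂/n₁ = 0.7774, so θ_B = arctan 0.7774 = 37.86°.

θ_B ≈ 37.86°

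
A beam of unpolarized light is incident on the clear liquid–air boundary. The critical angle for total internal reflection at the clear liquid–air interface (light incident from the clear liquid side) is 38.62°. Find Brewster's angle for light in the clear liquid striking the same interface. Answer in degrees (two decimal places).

θ_B ≈ 31.97°

n₂/n₁ = sin θ_c = sin 38.62° = 0.6242.
tan θ_B equals the same ratio, so θ_B = arctan(0.6242) = 31.97°.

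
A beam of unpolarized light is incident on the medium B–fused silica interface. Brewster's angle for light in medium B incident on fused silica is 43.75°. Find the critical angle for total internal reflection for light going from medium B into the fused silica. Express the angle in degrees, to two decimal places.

tan θ_B = n₂/n₁ = tan 43.75° = 0.9573.
Total internal reflection: sin θ_c = n₂/n₁ = 0.9573.
θ_c = arcsin(0.9573) = 73.19°.

θ_c ≈ 73.19°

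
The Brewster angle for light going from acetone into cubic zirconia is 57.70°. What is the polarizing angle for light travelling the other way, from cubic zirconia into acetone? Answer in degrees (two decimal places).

θ_B' ≈ 32.30°

The two Brewster angles are complementary: θ_B' = 90° − θ_B = 90° − 57.70° = 32.30°.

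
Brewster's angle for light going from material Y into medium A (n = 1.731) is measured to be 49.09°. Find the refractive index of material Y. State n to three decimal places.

At Brewster's angle, tan θ_B = n₂/n₁ with n₁ on the incident side (material Y) and n₂ on the transmitted side (medium A).
n₁ = n₂ / tan θ_B = 1.731 / tan 49.09° = 1.500.

n ≈ 1.500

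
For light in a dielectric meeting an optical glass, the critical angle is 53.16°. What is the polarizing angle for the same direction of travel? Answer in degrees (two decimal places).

θ_B ≈ 38.67°

sin θ_c = n₂/n₁, so n₂/n₁ = sin 53.16° = 0.8003.
Brewster: tan θ_B = n₂/n₁ = 0.8003.
θ_B = arctan(0.8003) = 38.67°.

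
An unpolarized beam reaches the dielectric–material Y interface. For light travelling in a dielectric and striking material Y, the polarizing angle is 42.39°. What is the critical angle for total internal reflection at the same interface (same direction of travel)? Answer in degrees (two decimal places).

From Brewster, n₂/n₁ = tan θ_B = tan 42.39° = 0.9128.
Then sin θ_c = n₂/n₁ = 0.9128, so θ_c = arcsin 0.9128 = 65.90°.

θ_c ≈ 65.90°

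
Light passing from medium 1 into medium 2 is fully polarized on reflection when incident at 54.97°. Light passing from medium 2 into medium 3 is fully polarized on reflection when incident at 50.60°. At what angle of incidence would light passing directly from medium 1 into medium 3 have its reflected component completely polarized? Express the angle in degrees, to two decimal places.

Each Brewster angle gives a ratio: n₂/n₁ = tan 54.97° = 1.4266, n₃/n₂ = tan 50.60° = 1.2174.
n₃/n₁ = 1.7367. Then tan θ_B(1→3) = n₃/n₁, so θ_B(1→3) = arctan(1.7367) = 60.07°.

θ_B ≈ 60.07°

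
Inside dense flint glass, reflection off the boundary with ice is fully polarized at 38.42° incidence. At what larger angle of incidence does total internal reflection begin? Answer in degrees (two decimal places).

θ_c ≈ 52.48°

tan θ_B = n₂/n₁ = tan 38.42° = 0.7932.
Total internal reflection: sin θ_c = n₂/n₁ = 0.7932.
θ_c = arcsin(0.7932) = 52.48°.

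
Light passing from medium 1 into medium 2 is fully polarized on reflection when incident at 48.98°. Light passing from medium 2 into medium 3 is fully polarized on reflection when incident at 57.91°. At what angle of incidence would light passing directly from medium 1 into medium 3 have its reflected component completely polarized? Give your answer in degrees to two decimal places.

tan θ_B(1→2) = n₂/n₁ = tan 48.98° = 1.1496.
tan θ_B(2→3) = n₃/n₂ = tan 57.91° = 1.5948.
So n₃/n₁ = (n₂/n₁)(n₃/n₂) = 1.1496 × 1.5948 = 1.8333.
θ_B(1→3) = arctan(1.8333) = 61.39°.

θ_B ≈ 61.39°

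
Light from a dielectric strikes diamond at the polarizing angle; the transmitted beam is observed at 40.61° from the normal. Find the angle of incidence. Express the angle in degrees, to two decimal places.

Brewster's condition makes the reflected and refracted beams perpendicular: θ_B + θ_t = 90°.
θ_B = 90° − 40.61° = 49.39°.

θ_B ≈ 49.39°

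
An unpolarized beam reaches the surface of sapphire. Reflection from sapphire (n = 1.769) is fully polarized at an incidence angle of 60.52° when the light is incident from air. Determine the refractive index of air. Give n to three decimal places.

n ≈ 1.000

Full polarization of the reflected beam means tan θ_B = n₂/n₁, where n₁ is the incident medium (air).
n₁ = n₂ / tan θ_B = 1.769 / tan 60.52° = 1.000.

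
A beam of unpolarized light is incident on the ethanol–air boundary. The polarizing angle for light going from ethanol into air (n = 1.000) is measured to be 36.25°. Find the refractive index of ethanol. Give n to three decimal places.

n ≈ 1.364

Brewster's law: tan θ_B = n₂/n₁ (light incident in ethanol, refracted into air).
n₁ = n₂ / tan θ_B = 1.000 / tan 36.25° = 1.364.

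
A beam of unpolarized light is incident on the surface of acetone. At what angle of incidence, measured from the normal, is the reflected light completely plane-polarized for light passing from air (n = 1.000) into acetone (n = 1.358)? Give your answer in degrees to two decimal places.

Here n₂/n₁ = 1.358/1.000 = 1.3580, and Brewster's law gives tan θ_B = n₂/n₁.
θ_B = arctan(1.3580) = 53.63°.

θ_B ≈ 53.63°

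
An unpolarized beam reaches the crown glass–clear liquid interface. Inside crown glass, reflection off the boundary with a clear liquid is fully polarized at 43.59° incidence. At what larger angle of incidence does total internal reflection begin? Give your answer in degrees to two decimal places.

θ_c ≈ 72.17°

n₂/n₁ = tan 43.59° = 0.9520; the critical angle satisfies sin θ_c = n₂/n₁.
θ_c = arcsin(0.9520) = 72.17°.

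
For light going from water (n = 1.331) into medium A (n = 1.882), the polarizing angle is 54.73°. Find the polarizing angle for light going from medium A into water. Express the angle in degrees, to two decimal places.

The two Brewster angles are complementary: θ_B' = 90° − θ_B = 90° − 54.73° = 35.27°.

θ_B' ≈ 35.27°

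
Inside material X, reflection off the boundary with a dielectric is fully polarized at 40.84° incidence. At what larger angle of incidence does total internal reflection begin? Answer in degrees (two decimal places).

n₂/n₁ = tan 40.84° = 0.8644; the critical angle satisfies sin θ_c = n₂/n₁.
θ_c = arcsin(0.8644) = 59.81°.

θ_c ≈ 59.81°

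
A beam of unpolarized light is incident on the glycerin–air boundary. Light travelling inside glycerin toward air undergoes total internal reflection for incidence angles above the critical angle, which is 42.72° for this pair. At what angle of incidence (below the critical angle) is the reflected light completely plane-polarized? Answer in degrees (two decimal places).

θ_B ≈ 34.15°

sin θ_c = n₂/n₁, so n₂/n₁ = sin 42.72° = 0.6784.
Brewster: tan θ_B = n₂/n₁ = 0.6784.
θ_B = arctan(0.6784) = 34.15°.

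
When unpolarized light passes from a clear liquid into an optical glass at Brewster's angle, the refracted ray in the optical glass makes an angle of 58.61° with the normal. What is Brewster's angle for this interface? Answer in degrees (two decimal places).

Brewster's condition makes the reflected and refracted beams perpendicular: θ_B + θ_t = 90°.
So θ_B = 90° − θ_t = 90° − 58.61° = 31.39°.

θ_B ≈ 31.39°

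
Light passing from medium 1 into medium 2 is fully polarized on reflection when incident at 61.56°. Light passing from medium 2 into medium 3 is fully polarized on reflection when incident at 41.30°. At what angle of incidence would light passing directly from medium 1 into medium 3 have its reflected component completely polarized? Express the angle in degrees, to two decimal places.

θ_B ≈ 58.35°

Each Brewster angle gives a ratio: n₂/n₁ = tan 61.56° = 1.8464, n₃/n₂ = tan 41.30° = 0.8785.
Multiplying, n₃/n₁ = 1.8464 × 0.8785 = 1.6221, and θ_B(1→3) = arctan 1.6221 = 58.35°.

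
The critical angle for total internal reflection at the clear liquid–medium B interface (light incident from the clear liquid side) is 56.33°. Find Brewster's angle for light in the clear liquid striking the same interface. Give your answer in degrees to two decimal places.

At the critical angle sin θ_c = n₂/n₁, giving n₂/n₁ = sin 56.33° = 0.8322.
Then tan θ_B = n₂/n₁ = 0.8322, so θ_B = arctan 0.8322 = 39.77°.

θ_B ≈ 39.77°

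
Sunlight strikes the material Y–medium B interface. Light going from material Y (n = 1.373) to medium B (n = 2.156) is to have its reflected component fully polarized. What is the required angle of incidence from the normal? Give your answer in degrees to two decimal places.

Here n₂/n₁ = 2.156/1.373 = 1.5703, and Brewster's law gives tan θ_B = n₂/n₁.
θ_B = arctan(1.5703) = 57.51°.

θ_B ≈ 57.51°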